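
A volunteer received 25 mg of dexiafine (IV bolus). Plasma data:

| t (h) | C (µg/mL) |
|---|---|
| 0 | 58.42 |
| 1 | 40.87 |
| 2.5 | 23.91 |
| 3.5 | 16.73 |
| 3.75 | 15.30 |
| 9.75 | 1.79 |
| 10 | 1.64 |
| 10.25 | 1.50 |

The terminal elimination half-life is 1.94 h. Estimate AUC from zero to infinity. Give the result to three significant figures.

Trapezoidal AUC_0→10.25:
  [0→1]: (58.42+40.87)/2 × 1 = 49.645
  [1→2.5]: (40.87+23.91)/2 × 1.5 = 48.585
  [2.5→3.5]: (23.91+16.73)/2 × 1 = 20.32
  [3.5→3.75]: (16.73+15.30)/2 × 0.25 = 4.00375
  [3.75→9.75]: (15.30+1.79)/2 × 6 = 51.27
  [9.75→10]: (1.79+1.64)/2 × 0.25 = 0.42875
  [10→10.25]: (1.64+1.50)/2 × 0.25 = 0.3925
  Sum = 174.645 µg/mL·h
k_e = ln2 / t½ = 0.693147 / 1.94 = 0.3573 h^-1
Extrapolated tail: C_last / k_e = 1.50 / 0.3573 = 4.198
AUC_0→∞ = 174.645 + 4.198 = 178.843 µg/mL·h

AUC = 179 µg/mL·h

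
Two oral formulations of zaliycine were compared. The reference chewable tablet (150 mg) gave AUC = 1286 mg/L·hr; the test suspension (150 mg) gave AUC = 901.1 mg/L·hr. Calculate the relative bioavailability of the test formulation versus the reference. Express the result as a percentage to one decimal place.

F_rel = 70.1%

F_rel = (AUC_test/D_test) / (AUC_ref/D_ref)
      = (901.1/150) / (1286/150)
      = 6.00733 / 8.57333 = 0.7007 = 70.07%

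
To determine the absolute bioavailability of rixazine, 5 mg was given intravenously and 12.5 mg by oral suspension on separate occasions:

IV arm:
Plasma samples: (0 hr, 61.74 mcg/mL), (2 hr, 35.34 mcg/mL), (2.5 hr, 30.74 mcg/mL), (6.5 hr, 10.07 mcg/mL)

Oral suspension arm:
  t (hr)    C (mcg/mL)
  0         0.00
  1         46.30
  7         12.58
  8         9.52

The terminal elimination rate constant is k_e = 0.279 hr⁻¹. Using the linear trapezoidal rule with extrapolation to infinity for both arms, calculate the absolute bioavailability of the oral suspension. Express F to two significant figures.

F = 0.42

Trapezoidal AUC_0→6.5 (IV):
  [0→2]: (61.74+35.34)/2 × 2 = 97.08
  [2→2.5]: (35.34+30.74)/2 × 0.5 = 16.52
  [2.5→6.5]: (30.74+10.07)/2 × 4 = 81.62
  Sum = 195.22 mcg/mL·hr
IV tail: 10.07/0.279 = 36.093; AUC_iv,0→∞ = 195.22 + 36.093 = 231.313 mcg/mL·hr
Trapezoidal AUC_0→8 (oral suspension):
  [0→1]: (0.00+46.30)/2 × 1 = 23.15
  [1→7]: (46.30+12.58)/2 × 6 = 176.64
  [7→8]: (12.58+9.52)/2 × 1 = 11.05
  Sum = 210.84 mcg/mL·hr
oral suspension tail: 9.52/0.279 = 34.122; AUC_ev,0→∞ = 210.84 + 34.122 = 244.962 mcg/mL·hr
F = (AUC_ev/D_ev)/(AUC_iv/D_iv) = (244.962/12.5)/(231.313/5) = 19.59696/46.2626 = 0.4236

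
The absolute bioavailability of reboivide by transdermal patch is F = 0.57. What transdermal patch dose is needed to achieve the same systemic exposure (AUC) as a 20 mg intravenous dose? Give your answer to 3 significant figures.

For equal systemic exposure: F × D_ev = D_iv
D_ev = D_iv / F = 20 / 0.57 = 35.0877 mg

D_transdermal = 35.1 mg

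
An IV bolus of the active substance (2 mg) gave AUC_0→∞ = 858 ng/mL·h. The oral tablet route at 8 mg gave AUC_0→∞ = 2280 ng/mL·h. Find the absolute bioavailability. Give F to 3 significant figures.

F = 0.664

F = (AUC_ev / D_ev) / (AUC_iv / D_iv)
  = (2280/8) / (858/2)
  = 285 / 429 = 0.6643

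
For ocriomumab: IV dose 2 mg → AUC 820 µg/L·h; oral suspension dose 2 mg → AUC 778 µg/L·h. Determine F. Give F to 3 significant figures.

F = (AUC_ev / D_ev) / (AUC_iv / D_iv)
  = (778/2) / (820/2)
  = 389 / 410 = 0.9488

F = 0.949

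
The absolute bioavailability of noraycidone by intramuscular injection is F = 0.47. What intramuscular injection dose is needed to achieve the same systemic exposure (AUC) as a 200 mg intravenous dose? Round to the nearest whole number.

D_intramuscular = 426 mg

For equal systemic exposure: F × D_ev = D_iv
D_ev = D_iv / F = 200 / 0.47 = 425.532 mg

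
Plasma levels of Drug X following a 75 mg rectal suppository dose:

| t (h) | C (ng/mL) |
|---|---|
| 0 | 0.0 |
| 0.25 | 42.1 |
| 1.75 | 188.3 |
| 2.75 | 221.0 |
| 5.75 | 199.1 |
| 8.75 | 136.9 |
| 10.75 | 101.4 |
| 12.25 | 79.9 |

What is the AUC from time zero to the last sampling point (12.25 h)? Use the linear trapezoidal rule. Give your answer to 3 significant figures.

AUC = 1890 ng/mL·h

Trapezoidal AUC_0→12.25:
  [0→0.25]: (0.0+42.1)/2 × 0.25 = 5.2625
  [0.25→1.75]: (42.1+188.3)/2 × 1.5 = 172.8
  [1.75→2.75]: (188.3+221.0)/2 × 1 = 204.65
  [2.75→5.75]: (221.0+199.1)/2 × 3 = 630.15
  [5.75→8.75]: (199.1+136.9)/2 × 3 = 504.0
  [8.75→10.75]: (136.9+101.4)/2 × 2 = 238.3
  [10.75→12.25]: (101.4+79.9)/2 × 1.5 = 135.975
  Sum = 1891.1375 ng/mL·h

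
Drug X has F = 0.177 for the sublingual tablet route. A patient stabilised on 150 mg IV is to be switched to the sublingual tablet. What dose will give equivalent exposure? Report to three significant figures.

For equal systemic exposure: F × D_ev = D_iv
D_ev = D_iv / F = 150 / 0.177 = 847.458 mg

D_sublingual = 847 mg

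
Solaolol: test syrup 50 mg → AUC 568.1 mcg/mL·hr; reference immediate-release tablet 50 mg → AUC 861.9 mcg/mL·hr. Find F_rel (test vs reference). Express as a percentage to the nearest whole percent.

F_rel = (AUC_test/D_test) / (AUC_ref/D_ref)
      = (568.1/50) / (861.9/50)
      = 11.362 / 17.238 = 0.6591 = 65.91%

F_rel = 66%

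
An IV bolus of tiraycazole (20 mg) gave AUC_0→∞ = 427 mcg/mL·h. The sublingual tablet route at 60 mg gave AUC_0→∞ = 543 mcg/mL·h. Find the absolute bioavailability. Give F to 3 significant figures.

F = (AUC_ev / D_ev) / (AUC_iv / D_iv)
  = (543/60) / (427/20)
  = 9.05 / 21.35 = 0.4239

F = 0.424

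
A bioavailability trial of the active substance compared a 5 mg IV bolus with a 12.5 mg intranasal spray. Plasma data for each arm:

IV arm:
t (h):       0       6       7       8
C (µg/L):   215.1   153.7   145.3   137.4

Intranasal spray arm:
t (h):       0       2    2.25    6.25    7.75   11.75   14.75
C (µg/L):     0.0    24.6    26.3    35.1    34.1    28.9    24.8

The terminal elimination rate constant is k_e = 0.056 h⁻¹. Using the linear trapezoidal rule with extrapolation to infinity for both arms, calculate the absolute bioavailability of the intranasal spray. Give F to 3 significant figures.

F = 0.0888

Trapezoidal AUC_0→8 (IV):
  [0→6]: (215.1+153.7)/2 × 6 = 1106.4
  [6→7]: (153.7+145.3)/2 × 1 = 149.5
  [7→8]: (145.3+137.4)/2 × 1 = 141.35
  Sum = 1397.25 µg/L·h
IV tail: 137.4/0.056 = 2453.571; AUC_iv,0→∞ = 1397.25 + 2453.571 = 3850.821 µg/L·h
Trapezoidal AUC_0→14.75 (intranasal spray):
  [0→2]: (0.0+24.6)/2 × 2 = 24.6
  [2→2.25]: (24.6+26.3)/2 × 0.25 = 6.3625
  [2.25→6.25]: (26.3+35.1)/2 × 4 = 122.8
  [6.25→7.75]: (35.1+34.1)/2 × 1.5 = 51.9
  [7.75→11.75]: (34.1+28.9)/2 × 4 = 126.0
  [11.75→14.75]: (28.9+24.8)/2 × 3 = 80.55
  Sum = 412.2125 µg/L·h
intranasal spray tail: 24.8/0.056 = 442.857; AUC_ev,0→∞ = 412.2125 + 442.857 = 855.0695 µg/L·h
F = (AUC_ev/D_ev)/(AUC_iv/D_iv) = (855.0695/12.5)/(3850.821/5) = 68.40556/770.1642 = 0.0888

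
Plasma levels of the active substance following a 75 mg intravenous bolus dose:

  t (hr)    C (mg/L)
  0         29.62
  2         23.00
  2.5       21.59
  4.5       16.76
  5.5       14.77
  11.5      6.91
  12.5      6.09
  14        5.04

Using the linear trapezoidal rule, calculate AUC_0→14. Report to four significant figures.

AUC = 197.8 mg/L·hr

Trapezoidal AUC_0→14:
  [0→2]: (29.62+23.00)/2 × 2 = 52.62
  [2→2.5]: (23.00+21.59)/2 × 0.5 = 11.1475
  [2.5→4.5]: (21.59+16.76)/2 × 2 = 38.35
  [4.5→5.5]: (16.76+14.77)/2 × 1 = 15.765
  [5.5→11.5]: (14.77+6.91)/2 × 6 = 65.04
  [11.5→12.5]: (6.91+6.09)/2 × 1 = 6.5
  [12.5→14]: (6.09+5.04)/2 × 1.5 = 8.3475
  Sum = 197.77 mg/L·hr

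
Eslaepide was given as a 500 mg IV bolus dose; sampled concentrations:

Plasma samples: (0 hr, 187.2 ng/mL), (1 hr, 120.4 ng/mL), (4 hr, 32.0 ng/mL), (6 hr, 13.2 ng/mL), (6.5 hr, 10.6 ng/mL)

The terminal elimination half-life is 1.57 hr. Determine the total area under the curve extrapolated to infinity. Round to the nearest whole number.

Trapezoidal AUC_0→6.5:
  [0→1]: (187.2+120.4)/2 × 1 = 153.8
  [1→4]: (120.4+32.0)/2 × 3 = 228.6
  [4→6]: (32.0+13.2)/2 × 2 = 45.2
  [6→6.5]: (13.2+10.6)/2 × 0.5 = 5.95
  Sum = 433.55 ng/mL·hr
k_e = ln2 / t½ = 0.693147 / 1.57 = 0.4415 hr^-1
Extrapolated tail: C_last / k_e = 10.6 / 0.4415 = 24.009
AUC_0→∞ = 433.55 + 24.009 = 457.559 ng/mL·hr

AUC = 458 ng/mL·hr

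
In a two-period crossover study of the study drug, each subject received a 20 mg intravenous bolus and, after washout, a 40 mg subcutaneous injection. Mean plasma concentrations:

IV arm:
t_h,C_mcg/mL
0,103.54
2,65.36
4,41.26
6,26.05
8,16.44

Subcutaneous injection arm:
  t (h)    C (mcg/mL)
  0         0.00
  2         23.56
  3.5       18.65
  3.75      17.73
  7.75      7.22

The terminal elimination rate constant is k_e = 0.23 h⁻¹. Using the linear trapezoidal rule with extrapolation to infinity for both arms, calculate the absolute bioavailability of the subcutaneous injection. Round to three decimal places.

Trapezoidal AUC_0→8 (IV):
  [0→2]: (103.54+65.36)/2 × 2 = 168.9
  [2→4]: (65.36+41.26)/2 × 2 = 106.62
  [4→6]: (41.26+26.05)/2 × 2 = 67.31
  [6→8]: (26.05+16.44)/2 × 2 = 42.49
  Sum = 385.32 mcg/mL·h
IV tail: 16.44/0.23 = 71.478; AUC_iv,0→∞ = 385.32 + 71.478 = 456.798 mcg/mL·h
Trapezoidal AUC_0→7.75 (subcutaneous injection):
  [0→2]: (0.00+23.56)/2 × 2 = 23.56
  [2→3.5]: (23.56+18.65)/2 × 1.5 = 31.6575
  [3.5→3.75]: (18.65+17.73)/2 × 0.25 = 4.5475
  [3.75→7.75]: (17.73+7.22)/2 × 4 = 49.9
  Sum = 109.665 mcg/mL·h
subcutaneous injection tail: 7.22/0.23 = 31.391; AUC_ev,0→∞ = 109.665 + 31.391 = 141.056 mcg/mL·h
F = (AUC_ev/D_ev)/(AUC_iv/D_iv) = (141.056/40)/(456.798/20) = 3.5264/22.8399 = 0.1544

F = 0.154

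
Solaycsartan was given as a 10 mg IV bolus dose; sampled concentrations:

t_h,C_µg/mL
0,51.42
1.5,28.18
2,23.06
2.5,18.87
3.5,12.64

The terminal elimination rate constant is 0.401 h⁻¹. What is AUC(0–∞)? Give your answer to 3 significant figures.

AUC = 130 µg/mL·h

Trapezoidal AUC_0→3.5:
  [0→1.5]: (51.42+28.18)/2 × 1.5 = 59.7
  [1.5→2]: (28.18+23.06)/2 × 0.5 = 12.81
  [2→2.5]: (23.06+18.87)/2 × 0.5 = 10.4825
  [2.5→3.5]: (18.87+12.64)/2 × 1 = 15.755
  Sum = 98.7475 µg/mL·h
Extrapolated tail: C_last / k_e = 12.64 / 0.401 = 31.521
AUC_0→∞ = 98.7475 + 31.521 = 130.2685 µg/mL·h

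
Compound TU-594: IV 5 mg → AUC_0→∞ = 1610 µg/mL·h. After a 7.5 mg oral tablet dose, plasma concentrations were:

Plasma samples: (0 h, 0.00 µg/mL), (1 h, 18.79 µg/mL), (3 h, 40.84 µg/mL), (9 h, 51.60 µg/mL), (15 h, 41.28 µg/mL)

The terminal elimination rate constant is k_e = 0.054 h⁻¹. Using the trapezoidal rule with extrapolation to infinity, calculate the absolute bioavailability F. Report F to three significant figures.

F = 0.575

Trapezoidal AUC_0→15 (oral tablet):
  [0→1]: (0.00+18.79)/2 × 1 = 9.395
  [1→3]: (18.79+40.84)/2 × 2 = 59.63
  [3→9]: (40.84+51.60)/2 × 6 = 277.32
  [9→15]: (51.60+41.28)/2 × 6 = 278.64
  Sum = 624.985 µg/mL·h
Tail: C_last/k_e = 41.28/0.054 = 764.444
AUC_0→∞ (oral tablet) = 624.985 + 764.444 = 1389.429 µg/mL·h
F = (AUC_ev/D_ev)/(AUC_iv/D_iv) = (1389.429/7.5)/(1610/5) = 185.2572/322 = 0.5753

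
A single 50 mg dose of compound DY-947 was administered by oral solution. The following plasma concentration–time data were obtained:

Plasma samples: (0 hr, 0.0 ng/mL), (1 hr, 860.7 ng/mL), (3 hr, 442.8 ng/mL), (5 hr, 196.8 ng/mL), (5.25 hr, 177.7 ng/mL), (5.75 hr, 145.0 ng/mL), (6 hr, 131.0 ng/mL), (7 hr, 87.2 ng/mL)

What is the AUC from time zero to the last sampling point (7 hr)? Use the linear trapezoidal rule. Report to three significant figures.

Trapezoidal AUC_0→7:
  [0→1]: (0.0+860.7)/2 × 1 = 430.35
  [1→3]: (860.7+442.8)/2 × 2 = 1303.5
  [3→5]: (442.8+196.8)/2 × 2 = 639.6
  [5→5.25]: (196.8+177.7)/2 × 0.25 = 46.8125
  [5.25→5.75]: (177.7+145.0)/2 × 0.5 = 80.675
  [5.75→6]: (145.0+131.0)/2 × 0.25 = 34.5
  [6→7]: (131.0+87.2)/2 × 1 = 109.1
  Sum = 2644.5375 ng/mL·hr

AUC = 2640 ng/mL·hr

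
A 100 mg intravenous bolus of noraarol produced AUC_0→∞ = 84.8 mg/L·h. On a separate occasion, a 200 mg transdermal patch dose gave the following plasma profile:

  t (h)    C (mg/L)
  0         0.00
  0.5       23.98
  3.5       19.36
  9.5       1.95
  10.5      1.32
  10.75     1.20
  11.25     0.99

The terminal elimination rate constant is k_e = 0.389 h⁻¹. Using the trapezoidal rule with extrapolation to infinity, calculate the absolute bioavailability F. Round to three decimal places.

F = 0.825

Trapezoidal AUC_0→11.25 (transdermal patch):
  [0→0.5]: (0.00+23.98)/2 × 0.5 = 5.995
  [0.5→3.5]: (23.98+19.36)/2 × 3 = 65.01
  [3.5→9.5]: (19.36+1.95)/2 × 6 = 63.93
  [9.5→10.5]: (1.95+1.32)/2 × 1 = 1.635
  [10.5→10.75]: (1.32+1.20)/2 × 0.25 = 0.315
  [10.75→11.25]: (1.20+0.99)/2 × 0.5 = 0.5475
  Sum = 137.4325 mg/L·h
Tail: C_last/k_e = 0.99/0.389 = 2.545
AUC_0→∞ (transdermal patch) = 137.4325 + 2.545 = 139.9775 mg/L·h
F = (AUC_ev/D_ev)/(AUC_iv/D_iv) = (139.9775/200)/(84.8/100) = 0.6998875/0.848 = 0.8253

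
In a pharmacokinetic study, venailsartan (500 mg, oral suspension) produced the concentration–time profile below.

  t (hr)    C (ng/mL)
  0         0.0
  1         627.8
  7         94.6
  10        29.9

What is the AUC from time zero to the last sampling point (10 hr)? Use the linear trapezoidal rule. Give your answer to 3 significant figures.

Trapezoidal AUC_0→10:
  [0→1]: (0.0+627.8)/2 × 1 = 313.9
  [1→7]: (627.8+94.6)/2 × 6 = 2167.2
  [7→10]: (94.6+29.9)/2 × 3 = 186.75
  Sum = 2667.85 ng/mL·hr

AUC = 2670 ng/mL·hr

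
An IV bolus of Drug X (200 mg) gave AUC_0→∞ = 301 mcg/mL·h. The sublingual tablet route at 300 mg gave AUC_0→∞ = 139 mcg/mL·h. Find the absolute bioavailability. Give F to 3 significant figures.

F = (AUC_ev / D_ev) / (AUC_iv / D_iv)
  = (139/300) / (301/200)
  = 0.463333 / 1.505 = 0.3079

F = 0.308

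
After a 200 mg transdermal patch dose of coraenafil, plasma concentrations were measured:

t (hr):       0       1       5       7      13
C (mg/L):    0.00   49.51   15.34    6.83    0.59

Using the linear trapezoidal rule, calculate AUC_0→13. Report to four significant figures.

AUC = 198.9 mg/L·hr

Trapezoidal AUC_0→13:
  [0→1]: (0.00+49.51)/2 × 1 = 24.755
  [1→5]: (49.51+15.34)/2 × 4 = 129.7
  [5→7]: (15.34+6.83)/2 × 2 = 22.17
  [7→13]: (6.83+0.59)/2 × 6 = 22.26
  Sum = 198.885 mg/L·hr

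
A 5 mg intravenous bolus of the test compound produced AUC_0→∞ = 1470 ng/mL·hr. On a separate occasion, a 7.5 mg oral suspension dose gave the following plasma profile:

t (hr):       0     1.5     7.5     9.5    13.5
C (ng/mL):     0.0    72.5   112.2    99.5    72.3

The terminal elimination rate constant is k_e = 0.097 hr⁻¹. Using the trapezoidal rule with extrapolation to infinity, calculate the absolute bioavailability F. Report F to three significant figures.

F = 0.866

Trapezoidal AUC_0→13.5 (oral suspension):
  [0→1.5]: (0.0+72.5)/2 × 1.5 = 54.375
  [1.5→7.5]: (72.5+112.2)/2 × 6 = 554.1
  [7.5→9.5]: (112.2+99.5)/2 × 2 = 211.7
  [9.5→13.5]: (99.5+72.3)/2 × 4 = 343.6
  Sum = 1163.775 ng/mL·hr
Tail: C_last/k_e = 72.3/0.097 = 745.361
AUC_0→∞ (oral suspension) = 1163.775 + 745.361 = 1909.136 ng/mL·hr
F = (AUC_ev/D_ev)/(AUC_iv/D_iv) = (1909.136/7.5)/(1470/5) = 254.551/294 = 0.8658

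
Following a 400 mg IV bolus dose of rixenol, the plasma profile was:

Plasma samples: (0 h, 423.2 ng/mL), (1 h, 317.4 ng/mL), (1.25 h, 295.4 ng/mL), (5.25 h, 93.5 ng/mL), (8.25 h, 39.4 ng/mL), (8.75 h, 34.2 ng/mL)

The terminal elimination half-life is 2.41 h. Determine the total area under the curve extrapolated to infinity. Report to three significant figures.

Trapezoidal AUC_0→8.75:
  [0→1]: (423.2+317.4)/2 × 1 = 370.3
  [1→1.25]: (317.4+295.4)/2 × 0.25 = 76.6
  [1.25→5.25]: (295.4+93.5)/2 × 4 = 777.8
  [5.25→8.25]: (93.5+39.4)/2 × 3 = 199.35
  [8.25→8.75]: (39.4+34.2)/2 × 0.5 = 18.4
  Sum = 1442.45 ng/mL·h
k_e = ln2 / t½ = 0.693147 / 2.41 = 0.2876 h^-1
Extrapolated tail: C_last / k_e = 34.2 / 0.2876 = 118.915
AUC_0→∞ = 1442.45 + 118.915 = 1561.365 ng/mL·h

AUC = 1560 ng/mL·h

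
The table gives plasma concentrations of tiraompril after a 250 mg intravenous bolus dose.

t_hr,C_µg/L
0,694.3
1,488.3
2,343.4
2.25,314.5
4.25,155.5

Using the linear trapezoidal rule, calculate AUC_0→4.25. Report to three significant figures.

Trapezoidal AUC_0→4.25:
  [0→1]: (694.3+488.3)/2 × 1 = 591.3
  [1→2]: (488.3+343.4)/2 × 1 = 415.85
  [2→2.25]: (343.4+314.5)/2 × 0.25 = 82.2375
  [2.25→4.25]: (314.5+155.5)/2 × 2 = 470.0
  Sum = 1559.3875 µg/L·hr

AUC = 1560 µg/L·hr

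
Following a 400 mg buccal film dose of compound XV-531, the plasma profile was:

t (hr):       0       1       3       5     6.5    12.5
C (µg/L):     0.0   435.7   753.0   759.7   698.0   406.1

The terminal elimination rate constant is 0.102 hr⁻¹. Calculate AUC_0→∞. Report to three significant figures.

AUC = 11300 µg/L·hr

Trapezoidal AUC_0→12.5:
  [0→1]: (0.0+435.7)/2 × 1 = 217.85
  [1→3]: (435.7+753.0)/2 × 2 = 1188.7
  [3→5]: (753.0+759.7)/2 × 2 = 1512.7
  [5→6.5]: (759.7+698.0)/2 × 1.5 = 1093.275
  [6.5→12.5]: (698.0+406.1)/2 × 6 = 3312.3
  Sum = 7324.825 µg/L·hr
Extrapolated tail: C_last / k_e = 406.1 / 0.102 = 3981.373
AUC_0→∞ = 7324.825 + 3981.373 = 11306.198 µg/L·hr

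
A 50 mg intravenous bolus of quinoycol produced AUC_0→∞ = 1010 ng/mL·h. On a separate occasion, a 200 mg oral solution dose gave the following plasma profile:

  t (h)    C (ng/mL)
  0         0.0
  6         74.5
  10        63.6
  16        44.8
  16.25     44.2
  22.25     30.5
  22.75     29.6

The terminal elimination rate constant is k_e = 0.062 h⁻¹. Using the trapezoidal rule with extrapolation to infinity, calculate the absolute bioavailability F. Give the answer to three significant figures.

Trapezoidal AUC_0→22.75 (oral solution):
  [0→6]: (0.0+74.5)/2 × 6 = 223.5
  [6→10]: (74.5+63.6)/2 × 4 = 276.2
  [10→16]: (63.6+44.8)/2 × 6 = 325.2
  [16→16.25]: (44.8+44.2)/2 × 0.25 = 11.125
  [16.25→22.25]: (44.2+30.5)/2 × 6 = 224.1
  [22.25→22.75]: (30.5+29.6)/2 × 0.5 = 15.025
  Sum = 1075.15 ng/mL·h
Tail: C_last/k_e = 29.6/0.062 = 477.419
AUC_0→∞ (oral solution) = 1075.15 + 477.419 = 1552.569 ng/mL·h
F = (AUC_ev/D_ev)/(AUC_iv/D_iv) = (1552.569/200)/(1010/50) = 7.762845/20.2 = 0.3843

F = 0.384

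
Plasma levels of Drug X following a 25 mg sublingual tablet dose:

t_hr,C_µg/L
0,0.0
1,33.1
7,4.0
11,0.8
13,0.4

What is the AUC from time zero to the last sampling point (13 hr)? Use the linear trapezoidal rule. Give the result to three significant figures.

Trapezoidal AUC_0→13:
  [0→1]: (0.0+33.1)/2 × 1 = 16.55
  [1→7]: (33.1+4.0)/2 × 6 = 111.3
  [7→11]: (4.0+0.8)/2 × 4 = 9.6
  [11→13]: (0.8+0.4)/2 × 2 = 1.2
  Sum = 138.65 µg/L·hr

AUC = 139 µg/L·hr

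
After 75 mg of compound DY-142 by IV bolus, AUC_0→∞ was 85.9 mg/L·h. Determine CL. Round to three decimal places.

CL = 0.873 L/h

CL = Dose_iv / AUC_0→∞
   = 75 / 85.9 = 0.873108 L/h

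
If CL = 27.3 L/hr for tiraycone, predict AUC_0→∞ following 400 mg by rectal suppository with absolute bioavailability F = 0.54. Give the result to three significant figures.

AUC_0→∞ = F × Dose / CL
        = 0.54 × 400 / 27.3 = 7.91209 mg/L·hr

AUC = 7.91 mg/L·hr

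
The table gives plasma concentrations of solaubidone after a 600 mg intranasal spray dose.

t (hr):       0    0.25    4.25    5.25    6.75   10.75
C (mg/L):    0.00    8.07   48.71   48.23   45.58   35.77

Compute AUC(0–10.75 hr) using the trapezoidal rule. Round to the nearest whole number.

Trapezoidal AUC_0→10.75:
  [0→0.25]: (0.00+8.07)/2 × 0.25 = 1.00875
  [0.25→4.25]: (8.07+48.71)/2 × 4 = 113.56
  [4.25→5.25]: (48.71+48.23)/2 × 1 = 48.47
  [5.25→6.75]: (48.23+45.58)/2 × 1.5 = 70.3575
  [6.75→10.75]: (45.58+35.77)/2 × 4 = 162.7
  Sum = 396.09625 mg/L·hr

AUC = 396 mg/L·hr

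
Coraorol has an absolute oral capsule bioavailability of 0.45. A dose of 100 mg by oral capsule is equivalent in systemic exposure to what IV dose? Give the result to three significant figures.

Systemic exposure from an extravascular dose = F × D_ev, so the equivalent IV dose is F × D_ev.
D_iv = F × D_ev = 0.45 × 100 = 45 mg

D_iv = 45.0 mg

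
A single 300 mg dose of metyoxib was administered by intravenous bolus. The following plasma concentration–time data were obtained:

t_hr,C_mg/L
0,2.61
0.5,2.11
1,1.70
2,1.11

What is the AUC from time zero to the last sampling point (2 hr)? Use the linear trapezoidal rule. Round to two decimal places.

AUC = 3.54 mg/L·hr

Trapezoidal AUC_0→2:
  [0→0.5]: (2.61+2.11)/2 × 0.5 = 1.18
  [0.5→1]: (2.11+1.70)/2 × 0.5 = 0.9525
  [1→2]: (1.70+1.11)/2 × 1 = 1.405
  Sum = 3.5375 mg/L·hr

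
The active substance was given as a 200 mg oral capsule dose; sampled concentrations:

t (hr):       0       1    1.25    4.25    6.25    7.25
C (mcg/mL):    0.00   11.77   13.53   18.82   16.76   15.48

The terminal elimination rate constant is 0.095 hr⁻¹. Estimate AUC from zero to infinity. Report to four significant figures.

Trapezoidal AUC_0→7.25:
  [0→1]: (0.00+11.77)/2 × 1 = 5.885
  [1→1.25]: (11.77+13.53)/2 × 0.25 = 3.1625
  [1.25→4.25]: (13.53+18.82)/2 × 3 = 48.525
  [4.25→6.25]: (18.82+16.76)/2 × 2 = 35.58
  [6.25→7.25]: (16.76+15.48)/2 × 1 = 16.12
  Sum = 109.2725 mcg/mL·hr
Extrapolated tail: C_last / k_e = 15.48 / 0.095 = 162.947
AUC_0→∞ = 109.2725 + 162.947 = 272.2195 mcg/mL·hr

AUC = 272.2 mcg/mL·hr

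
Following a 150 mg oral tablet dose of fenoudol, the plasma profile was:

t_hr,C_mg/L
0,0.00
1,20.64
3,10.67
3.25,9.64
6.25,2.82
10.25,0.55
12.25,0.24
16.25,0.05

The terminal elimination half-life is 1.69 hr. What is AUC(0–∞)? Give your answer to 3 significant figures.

Trapezoidal AUC_0→16.25:
  [0→1]: (0.00+20.64)/2 × 1 = 10.32
  [1→3]: (20.64+10.67)/2 × 2 = 31.31
  [3→3.25]: (10.67+9.64)/2 × 0.25 = 2.53875
  [3.25→6.25]: (9.64+2.82)/2 × 3 = 18.69
  [6.25→10.25]: (2.82+0.55)/2 × 4 = 6.74
  [10.25→12.25]: (0.55+0.24)/2 × 2 = 0.79
  [12.25→16.25]: (0.24+0.05)/2 × 4 = 0.58
  Sum = 70.96875 mg/L·hr
k_e = ln2 / t½ = 0.693147 / 1.69 = 0.4101 hr^-1
Extrapolated tail: C_last / k_e = 0.05 / 0.4101 = 0.122
AUC_0→∞ = 70.96875 + 0.122 = 71.09075 mg/L·hr

AUC = 71.1 mg/L·hr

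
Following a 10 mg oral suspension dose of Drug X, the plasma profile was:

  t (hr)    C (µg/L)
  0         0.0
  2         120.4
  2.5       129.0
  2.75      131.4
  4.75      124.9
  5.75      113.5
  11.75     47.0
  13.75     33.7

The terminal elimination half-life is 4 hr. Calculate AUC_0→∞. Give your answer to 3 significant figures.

AUC = 1350 µg/L·hr

Trapezoidal AUC_0→13.75:
  [0→2]: (0.0+120.4)/2 × 2 = 120.4
  [2→2.5]: (120.4+129.0)/2 × 0.5 = 62.35
  [2.5→2.75]: (129.0+131.4)/2 × 0.25 = 32.55
  [2.75→4.75]: (131.4+124.9)/2 × 2 = 256.3
  [4.75→5.75]: (124.9+113.5)/2 × 1 = 119.2
  [5.75→11.75]: (113.5+47.0)/2 × 6 = 481.5
  [11.75→13.75]: (47.0+33.7)/2 × 2 = 80.7
  Sum = 1153.0 µg/L·hr
k_e = ln2 / t½ = 0.693147 / 4 = 0.1733 hr^-1
Extrapolated tail: C_last / k_e = 33.7 / 0.1733 = 194.460
AUC_0→∞ = 1153.0 + 194.460 = 1347.46 µg/L·hr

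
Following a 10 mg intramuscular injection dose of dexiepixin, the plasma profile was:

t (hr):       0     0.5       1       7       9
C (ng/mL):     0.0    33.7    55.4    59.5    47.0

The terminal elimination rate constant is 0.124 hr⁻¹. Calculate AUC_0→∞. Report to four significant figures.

AUC = 860.9 ng/mL·hr

Trapezoidal AUC_0→9:
  [0→0.5]: (0.0+33.7)/2 × 0.5 = 8.425
  [0.5→1]: (33.7+55.4)/2 × 0.5 = 22.275
  [1→7]: (55.4+59.5)/2 × 6 = 344.7
  [7→9]: (59.5+47.0)/2 × 2 = 106.5
  Sum = 481.9 ng/mL·hr
Extrapolated tail: C_last / k_e = 47.0 / 0.124 = 379.032
AUC_0→∞ = 481.9 + 379.032 = 860.932 ng/mL·hr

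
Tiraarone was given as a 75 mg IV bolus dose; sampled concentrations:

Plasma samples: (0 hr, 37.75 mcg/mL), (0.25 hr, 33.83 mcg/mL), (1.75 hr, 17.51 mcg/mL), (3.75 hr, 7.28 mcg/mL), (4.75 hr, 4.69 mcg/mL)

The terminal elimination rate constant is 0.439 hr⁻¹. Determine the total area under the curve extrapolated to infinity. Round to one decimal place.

AUC = 88.9 mcg/mL·hr

Trapezoidal AUC_0→4.75:
  [0→0.25]: (37.75+33.83)/2 × 0.25 = 8.9475
  [0.25→1.75]: (33.83+17.51)/2 × 1.5 = 38.505
  [1.75→3.75]: (17.51+7.28)/2 × 2 = 24.79
  [3.75→4.75]: (7.28+4.69)/2 × 1 = 5.985
  Sum = 78.2275 mcg/mL·hr
Extrapolated tail: C_last / k_e = 4.69 / 0.439 = 10.683
AUC_0→∞ = 78.2275 + 10.683 = 88.9105 mcg/mL·hr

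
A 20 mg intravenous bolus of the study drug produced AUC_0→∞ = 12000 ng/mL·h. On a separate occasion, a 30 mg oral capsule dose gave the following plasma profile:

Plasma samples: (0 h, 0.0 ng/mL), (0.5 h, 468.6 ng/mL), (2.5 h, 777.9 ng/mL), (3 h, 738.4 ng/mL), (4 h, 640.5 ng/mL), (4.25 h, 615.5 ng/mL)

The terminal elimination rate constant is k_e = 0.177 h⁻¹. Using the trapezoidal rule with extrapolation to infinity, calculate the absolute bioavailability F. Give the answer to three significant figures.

F = 0.337

Trapezoidal AUC_0→4.25 (oral capsule):
  [0→0.5]: (0.0+468.6)/2 × 0.5 = 117.15
  [0.5→2.5]: (468.6+777.9)/2 × 2 = 1246.5
  [2.5→3]: (777.9+738.4)/2 × 0.5 = 379.075
  [3→4]: (738.4+640.5)/2 × 1 = 689.45
  [4→4.25]: (640.5+615.5)/2 × 0.25 = 157.0
  Sum = 2589.175 ng/mL·h
Tail: C_last/k_e = 615.5/0.177 = 3477.401
AUC_0→∞ (oral capsule) = 2589.175 + 3477.401 = 6066.576 ng/mL·h
F = (AUC_ev/D_ev)/(AUC_iv/D_iv) = (6066.576/30)/(12000/20) = 202.2192/600 = 0.3370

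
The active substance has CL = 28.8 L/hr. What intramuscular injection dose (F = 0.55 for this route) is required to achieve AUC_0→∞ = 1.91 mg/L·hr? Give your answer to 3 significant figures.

Dose = 100 mg

Dose = CL × AUC_0→∞ / F
     = 28.8 × 1.91 / 0.55 = 100.015 mg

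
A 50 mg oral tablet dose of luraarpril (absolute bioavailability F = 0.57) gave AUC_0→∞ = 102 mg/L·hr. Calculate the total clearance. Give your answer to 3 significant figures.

CL = 0.279 L/hr

CL = F × Dose / AUC_0→∞
   = 0.57 × 50 / 102 = 0.279412 L/hr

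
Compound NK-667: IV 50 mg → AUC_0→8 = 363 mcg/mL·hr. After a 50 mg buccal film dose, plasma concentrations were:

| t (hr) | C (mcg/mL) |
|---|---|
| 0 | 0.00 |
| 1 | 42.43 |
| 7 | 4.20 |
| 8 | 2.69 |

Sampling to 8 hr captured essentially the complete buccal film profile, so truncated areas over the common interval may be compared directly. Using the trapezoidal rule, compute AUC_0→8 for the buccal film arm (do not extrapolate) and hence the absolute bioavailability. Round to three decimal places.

F = 0.453

Trapezoidal AUC_0→8 (buccal film):
  [0→1]: (0.00+42.43)/2 × 1 = 21.215
  [1→7]: (42.43+4.20)/2 × 6 = 139.89
  [7→8]: (4.20+2.69)/2 × 1 = 3.445
  Sum = 164.55 mcg/mL·hr
F = (AUC_ev/D_ev)/(AUC_iv/D_iv) = (164.55/50)/(363/50) = 3.291/7.26 = 0.4533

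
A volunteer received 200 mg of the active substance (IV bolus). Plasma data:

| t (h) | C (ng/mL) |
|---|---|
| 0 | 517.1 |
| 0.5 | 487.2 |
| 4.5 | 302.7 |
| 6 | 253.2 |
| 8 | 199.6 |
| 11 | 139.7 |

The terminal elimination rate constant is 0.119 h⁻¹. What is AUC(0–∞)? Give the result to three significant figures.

Trapezoidal AUC_0→11:
  [0→0.5]: (517.1+487.2)/2 × 0.5 = 251.075
  [0.5→4.5]: (487.2+302.7)/2 × 4 = 1579.8
  [4.5→6]: (302.7+253.2)/2 × 1.5 = 416.925
  [6→8]: (253.2+199.6)/2 × 2 = 452.8
  [8→11]: (199.6+139.7)/2 × 3 = 508.95
  Sum = 3209.55 ng/mL·h
Extrapolated tail: C_last / k_e = 139.7 / 0.119 = 1173.950
AUC_0→∞ = 3209.55 + 1173.950 = 4383.5 ng/mL·h

AUC = 4380 ng/mL·h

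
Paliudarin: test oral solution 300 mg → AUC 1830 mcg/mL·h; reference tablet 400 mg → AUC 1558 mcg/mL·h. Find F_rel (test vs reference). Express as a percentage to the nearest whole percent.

F_rel = (AUC_test/D_test) / (AUC_ref/D_ref)
      = (1830/300) / (1558/400)
      = 6.1 / 3.895 = 1.5661 = 156.61%

F_rel = 157%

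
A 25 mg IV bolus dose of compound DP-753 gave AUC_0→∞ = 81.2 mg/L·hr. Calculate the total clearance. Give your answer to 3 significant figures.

CL = Dose_iv / AUC_0→∞
   = 25 / 81.2 = 0.307882 L/hr

CL = 0.308 L/hr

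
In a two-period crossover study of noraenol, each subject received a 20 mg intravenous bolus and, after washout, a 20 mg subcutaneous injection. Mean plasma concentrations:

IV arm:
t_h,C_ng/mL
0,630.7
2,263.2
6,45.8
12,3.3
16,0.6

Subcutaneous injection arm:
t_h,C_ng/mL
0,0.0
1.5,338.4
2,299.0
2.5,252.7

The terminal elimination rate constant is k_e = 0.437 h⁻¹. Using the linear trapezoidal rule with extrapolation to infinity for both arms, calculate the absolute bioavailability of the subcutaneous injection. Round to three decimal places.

Trapezoidal AUC_0→16 (IV):
  [0→2]: (630.7+263.2)/2 × 2 = 893.9
  [2→6]: (263.2+45.8)/2 × 4 = 618.0
  [6→12]: (45.8+3.3)/2 × 6 = 147.3
  [12→16]: (3.3+0.6)/2 × 4 = 7.8
  Sum = 1667.0 ng/mL·h
IV tail: 0.6/0.437 = 1.373; AUC_iv,0→∞ = 1667.0 + 1.373 = 1668.373 ng/mL·h
Trapezoidal AUC_0→2.5 (subcutaneous injection):
  [0→1.5]: (0.0+338.4)/2 × 1.5 = 253.8
  [1.5→2]: (338.4+299.0)/2 × 0.5 = 159.35
  [2→2.5]: (299.0+252.7)/2 × 0.5 = 137.925
  Sum = 551.075 ng/mL·h
subcutaneous injection tail: 252.7/0.437 = 578.261; AUC_ev,0→∞ = 551.075 + 578.261 = 1129.336 ng/mL·h
F = (AUC_ev/D_ev)/(AUC_iv/D_iv) = (1129.336/20)/(1668.373/20) = 56.4668/83.41865 = 0.6769

F = 0.677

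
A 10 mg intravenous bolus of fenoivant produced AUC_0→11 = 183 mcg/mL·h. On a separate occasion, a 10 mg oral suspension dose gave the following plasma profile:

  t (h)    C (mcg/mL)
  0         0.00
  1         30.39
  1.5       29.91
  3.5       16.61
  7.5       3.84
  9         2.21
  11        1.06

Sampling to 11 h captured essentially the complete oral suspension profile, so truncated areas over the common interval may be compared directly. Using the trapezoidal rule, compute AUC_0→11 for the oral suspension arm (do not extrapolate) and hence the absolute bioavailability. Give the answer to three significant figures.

Trapezoidal AUC_0→11 (oral suspension):
  [0→1]: (0.00+30.39)/2 × 1 = 15.195
  [1→1.5]: (30.39+29.91)/2 × 0.5 = 15.075
  [1.5→3.5]: (29.91+16.61)/2 × 2 = 46.52
  [3.5→7.5]: (16.61+3.84)/2 × 4 = 40.9
  [7.5→9]: (3.84+2.21)/2 × 1.5 = 4.5375
  [9→11]: (2.21+1.06)/2 × 2 = 3.27
  Sum = 125.4975 mcg/mL·h
F = (AUC_ev/D_ev)/(AUC_iv/D_iv) = (125.4975/10)/(183/10) = 12.54975/18.3 = 0.6858

F = 0.686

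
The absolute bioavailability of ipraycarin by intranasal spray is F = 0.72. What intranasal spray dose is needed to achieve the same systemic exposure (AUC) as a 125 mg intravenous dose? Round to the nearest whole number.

For equal systemic exposure: F × D_ev = D_iv
D_ev = D_iv / F = 125 / 0.72 = 173.611 mg

D_intranasal = 174 mg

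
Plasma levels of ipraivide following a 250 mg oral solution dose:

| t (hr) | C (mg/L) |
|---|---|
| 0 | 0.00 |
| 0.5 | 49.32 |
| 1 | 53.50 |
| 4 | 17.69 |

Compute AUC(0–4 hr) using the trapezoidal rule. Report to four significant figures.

AUC = 144.8 mg/L·hr

Trapezoidal AUC_0→4:
  [0→0.5]: (0.00+49.32)/2 × 0.5 = 12.33
  [0.5→1]: (49.32+53.50)/2 × 0.5 = 25.705
  [1→4]: (53.50+17.69)/2 × 3 = 106.785
  Sum = 144.82 mg/L·hr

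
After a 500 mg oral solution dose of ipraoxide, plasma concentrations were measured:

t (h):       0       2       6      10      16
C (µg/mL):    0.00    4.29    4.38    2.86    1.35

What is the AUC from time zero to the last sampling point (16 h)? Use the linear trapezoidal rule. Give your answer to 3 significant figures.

Trapezoidal AUC_0→16:
  [0→2]: (0.00+4.29)/2 × 2 = 4.29
  [2→6]: (4.29+4.38)/2 × 4 = 17.34
  [6→10]: (4.38+2.86)/2 × 4 = 14.48
  [10→16]: (2.86+1.35)/2 × 6 = 12.63
  Sum = 48.74 µg/mL·h

AUC = 48.7 µg/mL·h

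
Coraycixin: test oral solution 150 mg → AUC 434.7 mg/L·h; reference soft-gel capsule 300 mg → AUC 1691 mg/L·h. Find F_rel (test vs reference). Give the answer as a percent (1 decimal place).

F_rel = (AUC_test/D_test) / (AUC_ref/D_ref)
      = (434.7/150) / (1691/300)
      = 2.898 / 5.63667 = 0.5141 = 51.41%

F_rel = 51.4%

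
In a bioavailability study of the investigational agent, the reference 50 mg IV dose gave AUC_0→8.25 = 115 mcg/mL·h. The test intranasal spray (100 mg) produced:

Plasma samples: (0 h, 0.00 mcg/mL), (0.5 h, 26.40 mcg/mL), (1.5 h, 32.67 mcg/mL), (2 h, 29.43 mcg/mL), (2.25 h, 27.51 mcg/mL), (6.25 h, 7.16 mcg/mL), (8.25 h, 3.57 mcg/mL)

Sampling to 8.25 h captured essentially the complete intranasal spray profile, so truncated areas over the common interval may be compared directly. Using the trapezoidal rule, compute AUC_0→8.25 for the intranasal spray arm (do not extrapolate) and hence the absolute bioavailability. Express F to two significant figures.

Trapezoidal AUC_0→8.25 (intranasal spray):
  [0→0.5]: (0.00+26.40)/2 × 0.5 = 6.6
  [0.5→1.5]: (26.40+32.67)/2 × 1 = 29.535
  [1.5→2]: (32.67+29.43)/2 × 0.5 = 15.525
  [2→2.25]: (29.43+27.51)/2 × 0.25 = 7.1175
  [2.25→6.25]: (27.51+7.16)/2 × 4 = 69.34
  [6.25→8.25]: (7.16+3.57)/2 × 2 = 10.73
  Sum = 138.8475 mcg/mL·h
F = (AUC_ev/D_ev)/(AUC_iv/D_iv) = (138.8475/100)/(115/50) = 1.388475/2.3 = 0.6037

F = 0.60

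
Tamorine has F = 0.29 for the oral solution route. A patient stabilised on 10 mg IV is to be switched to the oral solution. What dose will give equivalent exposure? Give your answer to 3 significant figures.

D_oral = 34.5 mg

For equal systemic exposure: F × D_ev = D_iv
D_ev = D_iv / F = 10 / 0.29 = 34.4828 mg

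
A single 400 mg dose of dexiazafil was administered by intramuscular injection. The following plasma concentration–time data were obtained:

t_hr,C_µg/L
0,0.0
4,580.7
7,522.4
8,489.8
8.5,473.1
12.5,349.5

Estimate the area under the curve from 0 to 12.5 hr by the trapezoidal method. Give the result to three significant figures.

AUC = 5210 µg/L·hr

Trapezoidal AUC_0→12.5:
  [0→4]: (0.0+580.7)/2 × 4 = 1161.4
  [4→7]: (580.7+522.4)/2 × 3 = 1654.65
  [7→8]: (522.4+489.8)/2 × 1 = 506.1
  [8→8.5]: (489.8+473.1)/2 × 0.5 = 240.725
  [8.5→12.5]: (473.1+349.5)/2 × 4 = 1645.2
  Sum = 5208.075 µg/L·hr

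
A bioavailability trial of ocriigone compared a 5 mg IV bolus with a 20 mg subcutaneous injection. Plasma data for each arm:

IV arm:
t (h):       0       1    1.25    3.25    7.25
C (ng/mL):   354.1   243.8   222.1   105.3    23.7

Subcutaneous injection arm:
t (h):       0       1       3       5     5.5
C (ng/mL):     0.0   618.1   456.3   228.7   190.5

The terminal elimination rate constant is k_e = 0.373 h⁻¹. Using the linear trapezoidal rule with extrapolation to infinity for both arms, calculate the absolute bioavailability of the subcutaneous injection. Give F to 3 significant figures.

F = 0.667

Trapezoidal AUC_0→7.25 (IV):
  [0→1]: (354.1+243.8)/2 × 1 = 298.95
  [1→1.25]: (243.8+222.1)/2 × 0.25 = 58.2375
  [1.25→3.25]: (222.1+105.3)/2 × 2 = 327.4
  [3.25→7.25]: (105.3+23.7)/2 × 4 = 258.0
  Sum = 942.5875 ng/mL·h
IV tail: 23.7/0.373 = 63.539; AUC_iv,0→∞ = 942.5875 + 63.539 = 1006.1265 ng/mL·h
Trapezoidal AUC_0→5.5 (subcutaneous injection):
  [0→1]: (0.0+618.1)/2 × 1 = 309.05
  [1→3]: (618.1+456.3)/2 × 2 = 1074.4
  [3→5]: (456.3+228.7)/2 × 2 = 685.0
  [5→5.5]: (228.7+190.5)/2 × 0.5 = 104.8
  Sum = 2173.25 ng/mL·h
subcutaneous injection tail: 190.5/0.373 = 510.724; AUC_ev,0→∞ = 2173.25 + 510.724 = 2683.974 ng/mL·h
F = (AUC_ev/D_ev)/(AUC_iv/D_iv) = (2683.974/20)/(1006.1265/5) = 134.1987/201.2253 = 0.6669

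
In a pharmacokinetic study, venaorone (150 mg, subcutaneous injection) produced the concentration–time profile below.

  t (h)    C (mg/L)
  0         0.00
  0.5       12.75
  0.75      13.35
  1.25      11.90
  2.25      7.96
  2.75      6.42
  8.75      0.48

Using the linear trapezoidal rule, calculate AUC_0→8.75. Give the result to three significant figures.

AUC = 47.0 mg/L·h

Trapezoidal AUC_0→8.75:
  [0→0.5]: (0.00+12.75)/2 × 0.5 = 3.1875
  [0.5→0.75]: (12.75+13.35)/2 × 0.25 = 3.2625
  [0.75→1.25]: (13.35+11.90)/2 × 0.5 = 6.3125
  [1.25→2.25]: (11.90+7.96)/2 × 1 = 9.93
  [2.25→2.75]: (7.96+6.42)/2 × 0.5 = 3.595
  [2.75→8.75]: (6.42+0.48)/2 × 6 = 20.7
  Sum = 46.9875 mg/L·h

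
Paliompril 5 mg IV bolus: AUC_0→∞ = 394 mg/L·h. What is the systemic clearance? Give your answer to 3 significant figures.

CL = 0.0127 L/h

CL = Dose_iv / AUC_0→∞
   = 5 / 394 = 0.0126904 L/h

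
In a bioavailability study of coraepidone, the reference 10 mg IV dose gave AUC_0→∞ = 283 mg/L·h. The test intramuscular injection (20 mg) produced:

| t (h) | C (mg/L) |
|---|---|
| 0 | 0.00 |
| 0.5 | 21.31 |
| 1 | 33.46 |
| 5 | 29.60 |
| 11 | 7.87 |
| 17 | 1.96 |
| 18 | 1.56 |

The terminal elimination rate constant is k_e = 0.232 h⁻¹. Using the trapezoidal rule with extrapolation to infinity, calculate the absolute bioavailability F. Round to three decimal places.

F = 0.522

Trapezoidal AUC_0→18 (intramuscular injection):
  [0→0.5]: (0.00+21.31)/2 × 0.5 = 5.3275
  [0.5→1]: (21.31+33.46)/2 × 0.5 = 13.6925
  [1→5]: (33.46+29.60)/2 × 4 = 126.12
  [5→11]: (29.60+7.87)/2 × 6 = 112.41
  [11→17]: (7.87+1.96)/2 × 6 = 29.49
  [17→18]: (1.96+1.56)/2 × 1 = 1.76
  Sum = 288.8 mg/L·h
Tail: C_last/k_e = 1.56/0.232 = 6.724
AUC_0→∞ (intramuscular injection) = 288.8 + 6.724 = 295.524 mg/L·h
F = (AUC_ev/D_ev)/(AUC_iv/D_iv) = (295.524/20)/(283/10) = 14.7762/28.3 = 0.5221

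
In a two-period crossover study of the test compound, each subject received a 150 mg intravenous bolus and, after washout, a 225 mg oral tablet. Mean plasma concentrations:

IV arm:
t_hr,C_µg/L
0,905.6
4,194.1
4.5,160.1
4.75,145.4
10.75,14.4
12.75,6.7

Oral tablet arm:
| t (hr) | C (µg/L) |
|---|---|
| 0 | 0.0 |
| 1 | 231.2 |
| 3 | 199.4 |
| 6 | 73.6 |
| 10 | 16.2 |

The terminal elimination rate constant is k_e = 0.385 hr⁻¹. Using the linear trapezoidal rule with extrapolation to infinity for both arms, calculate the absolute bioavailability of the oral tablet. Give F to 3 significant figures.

F = 0.276

Trapezoidal AUC_0→12.75 (IV):
  [0→4]: (905.6+194.1)/2 × 4 = 2199.4
  [4→4.5]: (194.1+160.1)/2 × 0.5 = 88.55
  [4.5→4.75]: (160.1+145.4)/2 × 0.25 = 38.1875
  [4.75→10.75]: (145.4+14.4)/2 × 6 = 479.4
  [10.75→12.75]: (14.4+6.7)/2 × 2 = 21.1
  Sum = 2826.6375 µg/L·hr
IV tail: 6.7/0.385 = 17.403; AUC_iv,0→∞ = 2826.6375 + 17.403 = 2844.0405 µg/L·hr
Trapezoidal AUC_0→10 (oral tablet):
  [0→1]: (0.0+231.2)/2 × 1 = 115.6
  [1→3]: (231.2+199.4)/2 × 2 = 430.6
  [3→6]: (199.4+73.6)/2 × 3 = 409.5
  [6→10]: (73.6+16.2)/2 × 4 = 179.6
  Sum = 1135.3 µg/L·hr
oral tablet tail: 16.2/0.385 = 42.078; AUC_ev,0→∞ = 1135.3 + 42.078 = 1177.378 µg/L·hr
F = (AUC_ev/D_ev)/(AUC_iv/D_iv) = (1177.378/225)/(2844.0405/150) = 5.23279/18.96027 = 0.2760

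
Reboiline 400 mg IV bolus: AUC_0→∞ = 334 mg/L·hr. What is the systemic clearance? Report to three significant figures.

CL = Dose_iv / AUC_0→∞
   = 400 / 334 = 1.1976 L/hr

CL = 1.20 L/hr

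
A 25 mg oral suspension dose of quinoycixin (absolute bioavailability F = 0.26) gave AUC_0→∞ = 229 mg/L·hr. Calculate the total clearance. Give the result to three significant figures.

CL = 0.0284 L/hr

CL = F × Dose / AUC_0→∞
   = 0.26 × 25 / 229 = 0.0283843 L/hr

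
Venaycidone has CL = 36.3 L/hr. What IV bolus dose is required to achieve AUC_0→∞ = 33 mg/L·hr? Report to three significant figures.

Dose_iv = CL × AUC_0→∞
     = 36.3 × 33 = 1197.9 mg

Dose = 1200 mg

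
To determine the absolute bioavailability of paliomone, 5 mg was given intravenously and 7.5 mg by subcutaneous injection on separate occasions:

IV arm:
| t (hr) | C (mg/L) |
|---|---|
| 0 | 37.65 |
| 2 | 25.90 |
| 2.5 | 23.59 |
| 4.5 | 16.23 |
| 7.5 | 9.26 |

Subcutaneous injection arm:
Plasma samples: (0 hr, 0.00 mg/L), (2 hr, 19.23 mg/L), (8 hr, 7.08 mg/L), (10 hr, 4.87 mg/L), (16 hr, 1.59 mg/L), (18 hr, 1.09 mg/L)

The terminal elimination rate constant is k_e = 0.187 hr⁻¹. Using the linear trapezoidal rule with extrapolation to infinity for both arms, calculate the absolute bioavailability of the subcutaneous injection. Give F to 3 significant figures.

F = 0.452

Trapezoidal AUC_0→7.5 (IV):
  [0→2]: (37.65+25.90)/2 × 2 = 63.55
  [2→2.5]: (25.90+23.59)/2 × 0.5 = 12.3725
  [2.5→4.5]: (23.59+16.23)/2 × 2 = 39.82
  [4.5→7.5]: (16.23+9.26)/2 × 3 = 38.235
  Sum = 153.9775 mg/L·hr
IV tail: 9.26/0.187 = 49.519; AUC_iv,0→∞ = 153.9775 + 49.519 = 203.4965 mg/L·hr
Trapezoidal AUC_0→18 (subcutaneous injection):
  [0→2]: (0.00+19.23)/2 × 2 = 19.23
  [2→8]: (19.23+7.08)/2 × 6 = 78.93
  [8→10]: (7.08+4.87)/2 × 2 = 11.95
  [10→16]: (4.87+1.59)/2 × 6 = 19.38
  [16→18]: (1.59+1.09)/2 × 2 = 2.68
  Sum = 132.17 mg/L·hr
subcutaneous injection tail: 1.09/0.187 = 5.829; AUC_ev,0→∞ = 132.17 + 5.829 = 137.999 mg/L·hr
F = (AUC_ev/D_ev)/(AUC_iv/D_iv) = (137.999/7.5)/(203.4965/5) = 18.3999/40.6993 = 0.4521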